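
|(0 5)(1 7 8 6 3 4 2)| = 14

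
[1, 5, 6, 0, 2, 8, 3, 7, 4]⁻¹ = [3, 0, 4, 6, 8, 1, 2, 7, 5]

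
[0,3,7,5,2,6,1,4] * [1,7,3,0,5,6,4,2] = [1,0,2,6,3,4,7,5]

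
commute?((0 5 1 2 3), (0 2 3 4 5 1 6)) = no:(0 5 1 2 3)*(0 2 3 4 5 1 6) = (0 1 3 2 4 5 6), (0 2 3 4 5 1 6)*(0 5 1 2 3) = (0 3 4 1 6 5 2)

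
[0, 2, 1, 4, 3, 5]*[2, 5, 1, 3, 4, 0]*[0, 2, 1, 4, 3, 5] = [1, 2, 5, 3, 4, 0]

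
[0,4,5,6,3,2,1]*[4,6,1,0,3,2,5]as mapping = [0→4,1→3,2→2,3→5,4→0,5→1,6→6]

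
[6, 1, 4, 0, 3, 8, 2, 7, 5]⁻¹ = [3, 1, 6, 4, 2, 8, 0, 7, 5]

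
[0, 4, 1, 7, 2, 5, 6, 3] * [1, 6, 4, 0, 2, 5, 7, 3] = [1, 2, 6, 3, 4, 5, 7, 0]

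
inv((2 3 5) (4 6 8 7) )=(2 5 3) (4 7 8 6) 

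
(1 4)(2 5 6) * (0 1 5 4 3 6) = (0 1 3 6 2 4 5)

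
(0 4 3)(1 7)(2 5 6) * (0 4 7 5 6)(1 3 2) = (0 7 3 4 2 6 1 5)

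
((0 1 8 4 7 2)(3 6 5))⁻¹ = (0 2 7 4 8 1)(3 5 6)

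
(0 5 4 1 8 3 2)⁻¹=(0 2 3 8 1 4 5)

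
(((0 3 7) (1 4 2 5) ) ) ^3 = (1 5 2 4) 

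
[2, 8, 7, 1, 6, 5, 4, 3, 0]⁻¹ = [8, 3, 0, 7, 6, 5, 4, 2, 1]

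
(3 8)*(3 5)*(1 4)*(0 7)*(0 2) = (0 7 2)(1 4)(3 8 5)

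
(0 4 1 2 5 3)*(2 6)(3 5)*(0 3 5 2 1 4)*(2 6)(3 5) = (1 2 3 5 6)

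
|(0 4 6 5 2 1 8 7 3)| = 9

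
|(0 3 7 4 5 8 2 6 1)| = 9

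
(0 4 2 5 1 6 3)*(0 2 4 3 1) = (0 3 2 5)(1 6)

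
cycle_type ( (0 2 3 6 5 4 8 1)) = 8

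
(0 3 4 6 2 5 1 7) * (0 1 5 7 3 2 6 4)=(0 2 7 1 3)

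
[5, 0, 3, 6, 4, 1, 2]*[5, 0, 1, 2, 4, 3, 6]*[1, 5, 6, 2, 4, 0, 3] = [2, 0, 6, 3, 4, 1, 5]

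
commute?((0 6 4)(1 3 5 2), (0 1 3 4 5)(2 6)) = no:(0 6 4)(1 3 5 2)*(0 1 3 4 5)(2 6) = (0 2 3)(1 4)(5 6), (0 1 3 4 5)(2 6)*(0 6 4)(1 3 5 2) = (0 3)(1 5 6)(2 4)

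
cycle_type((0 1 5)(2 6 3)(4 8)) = 2.3^2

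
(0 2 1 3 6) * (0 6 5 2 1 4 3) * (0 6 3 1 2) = (0 2 4 1 6 3 5)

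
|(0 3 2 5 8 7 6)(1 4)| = 14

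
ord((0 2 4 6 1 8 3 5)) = 8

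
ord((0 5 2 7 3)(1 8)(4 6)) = 10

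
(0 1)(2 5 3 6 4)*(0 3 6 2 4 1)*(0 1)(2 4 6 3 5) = (0 1 5 3 4 6)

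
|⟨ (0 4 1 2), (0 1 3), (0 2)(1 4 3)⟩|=120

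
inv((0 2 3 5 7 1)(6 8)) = (0 1 7 5 3 2)(6 8)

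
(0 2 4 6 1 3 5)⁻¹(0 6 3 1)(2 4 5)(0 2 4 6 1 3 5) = (0 4 6)(1 5 3 2)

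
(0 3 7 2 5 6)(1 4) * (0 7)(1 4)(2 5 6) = (0 3)(2 6 7 5)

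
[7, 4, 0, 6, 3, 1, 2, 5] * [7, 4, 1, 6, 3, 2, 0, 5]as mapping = [0→5, 1→3, 2→7, 3→0, 4→6, 5→4, 6→1, 7→2]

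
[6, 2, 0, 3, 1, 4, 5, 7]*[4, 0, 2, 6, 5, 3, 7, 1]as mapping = [0→7, 1→2, 2→4, 3→6, 4→0, 5→5, 6→3, 7→1]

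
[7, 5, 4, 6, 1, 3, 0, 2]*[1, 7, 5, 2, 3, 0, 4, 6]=[6, 0, 3, 4, 7, 2, 1, 5]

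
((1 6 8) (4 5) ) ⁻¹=(1 8 6) (4 5) 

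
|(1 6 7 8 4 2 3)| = 7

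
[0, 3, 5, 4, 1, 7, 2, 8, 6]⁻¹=[0, 4, 6, 1, 3, 2, 8, 5, 7]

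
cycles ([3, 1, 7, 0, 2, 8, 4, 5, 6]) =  (0 3)(2 7 5 8 6 4)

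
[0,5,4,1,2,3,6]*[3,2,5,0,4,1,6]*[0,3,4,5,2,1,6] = [5,3,2,4,1,0,6]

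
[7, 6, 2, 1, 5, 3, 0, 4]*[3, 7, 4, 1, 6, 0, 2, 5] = [5, 2, 4, 7, 0, 1, 3, 6]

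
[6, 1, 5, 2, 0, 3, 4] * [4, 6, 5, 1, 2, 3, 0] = [0, 6, 3, 5, 4, 1, 2] 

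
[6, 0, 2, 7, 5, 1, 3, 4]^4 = [4, 7, 2, 1, 6, 3, 5, 0]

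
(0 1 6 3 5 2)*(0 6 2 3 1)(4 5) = (1 2 6)(3 4 5)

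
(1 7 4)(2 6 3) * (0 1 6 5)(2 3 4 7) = (0 1 2 5)(4 6)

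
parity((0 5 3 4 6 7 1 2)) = odd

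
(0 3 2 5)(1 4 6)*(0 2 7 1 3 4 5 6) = (0 4)(1 5 2 6 3 7)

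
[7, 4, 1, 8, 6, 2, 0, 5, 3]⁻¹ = [6, 2, 5, 8, 1, 7, 4, 0, 3]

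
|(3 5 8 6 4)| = 5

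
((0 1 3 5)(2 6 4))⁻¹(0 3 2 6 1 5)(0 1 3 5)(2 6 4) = (0 1 5 6 4 3)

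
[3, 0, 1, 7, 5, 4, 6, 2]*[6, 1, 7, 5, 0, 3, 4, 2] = [5, 6, 1, 2, 3, 0, 4, 7]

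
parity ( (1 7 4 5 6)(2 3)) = odd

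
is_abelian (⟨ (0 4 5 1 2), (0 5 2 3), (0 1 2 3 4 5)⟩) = no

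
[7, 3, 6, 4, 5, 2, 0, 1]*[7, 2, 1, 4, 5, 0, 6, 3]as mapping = [0→3, 1→4, 2→6, 3→5, 4→0, 5→1, 6→7, 7→2]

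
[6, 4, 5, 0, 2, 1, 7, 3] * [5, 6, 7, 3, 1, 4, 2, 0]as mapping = [0→2, 1→1, 2→4, 3→5, 4→7, 5→6, 6→0, 7→3]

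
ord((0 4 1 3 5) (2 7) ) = 10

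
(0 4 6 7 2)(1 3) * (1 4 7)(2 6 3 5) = (0 7 6 1 5 2)(3 4)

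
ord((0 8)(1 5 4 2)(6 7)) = 4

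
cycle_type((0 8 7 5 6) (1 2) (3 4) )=2^2.5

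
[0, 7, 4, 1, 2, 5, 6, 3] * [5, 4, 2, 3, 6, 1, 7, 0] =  [5, 0, 6, 4, 2, 1, 7, 3] 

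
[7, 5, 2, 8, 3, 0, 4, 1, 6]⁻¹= [5, 7, 2, 4, 6, 1, 8, 0, 3]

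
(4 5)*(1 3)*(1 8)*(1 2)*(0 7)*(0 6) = (0 7 6)(1 3 8 2)(4 5)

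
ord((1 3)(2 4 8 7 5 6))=6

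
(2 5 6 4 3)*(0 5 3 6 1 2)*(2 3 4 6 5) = (0 2 4 5 1 3)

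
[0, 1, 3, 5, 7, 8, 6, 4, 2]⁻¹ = [0, 1, 8, 2, 7, 3, 6, 4, 5]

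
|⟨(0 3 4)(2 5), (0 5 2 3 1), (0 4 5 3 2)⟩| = 720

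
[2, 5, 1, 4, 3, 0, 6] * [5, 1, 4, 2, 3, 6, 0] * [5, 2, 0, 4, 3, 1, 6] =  [3, 6, 2, 4, 0, 1, 5]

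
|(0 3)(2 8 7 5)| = 4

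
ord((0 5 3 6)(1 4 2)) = 12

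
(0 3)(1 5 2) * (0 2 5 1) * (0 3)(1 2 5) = (1 2 3 5)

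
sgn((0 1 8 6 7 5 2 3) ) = -1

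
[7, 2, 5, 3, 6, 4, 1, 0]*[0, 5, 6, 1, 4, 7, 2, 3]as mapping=[0→3, 1→6, 2→7, 3→1, 4→2, 5→4, 6→5, 7→0]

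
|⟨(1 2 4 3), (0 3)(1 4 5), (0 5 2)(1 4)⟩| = 720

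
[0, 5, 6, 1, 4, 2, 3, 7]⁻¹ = [0, 3, 5, 6, 4, 1, 2, 7]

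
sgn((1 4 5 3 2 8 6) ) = 1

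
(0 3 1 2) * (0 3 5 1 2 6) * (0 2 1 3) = (0 5 3 1 6 2)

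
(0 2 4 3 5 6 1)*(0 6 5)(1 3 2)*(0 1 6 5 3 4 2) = (0 6 4)(1 5 3)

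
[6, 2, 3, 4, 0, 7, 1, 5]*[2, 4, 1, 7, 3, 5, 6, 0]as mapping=[0→6, 1→1, 2→7, 3→3, 4→2, 5→0, 6→4, 7→5]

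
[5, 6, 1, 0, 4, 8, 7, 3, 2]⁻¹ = [3, 2, 8, 7, 4, 0, 1, 6, 5]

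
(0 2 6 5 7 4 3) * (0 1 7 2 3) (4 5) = (0 3 1 7 5 2 6 4) 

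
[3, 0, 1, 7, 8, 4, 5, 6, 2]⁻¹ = [1, 2, 8, 0, 5, 6, 7, 3, 4]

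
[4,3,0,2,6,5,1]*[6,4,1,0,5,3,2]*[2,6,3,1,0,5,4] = [5,2,4,6,3,1,0] 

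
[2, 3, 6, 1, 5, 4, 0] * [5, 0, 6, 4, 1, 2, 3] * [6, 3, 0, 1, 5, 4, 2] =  [2, 5, 1, 6, 0, 3, 4]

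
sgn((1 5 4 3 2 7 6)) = 1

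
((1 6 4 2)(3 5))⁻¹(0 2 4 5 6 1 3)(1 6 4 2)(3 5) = (0 1 2 3 4 6 5)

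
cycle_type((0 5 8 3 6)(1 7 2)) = 3.5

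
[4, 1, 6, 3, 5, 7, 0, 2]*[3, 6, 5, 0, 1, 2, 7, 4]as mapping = [0→1, 1→6, 2→7, 3→0, 4→2, 5→4, 6→3, 7→5]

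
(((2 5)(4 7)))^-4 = ()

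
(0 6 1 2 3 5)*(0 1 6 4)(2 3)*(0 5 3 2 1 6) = (0 4 5 6)(1 2)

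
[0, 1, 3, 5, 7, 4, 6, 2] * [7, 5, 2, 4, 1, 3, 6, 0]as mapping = [0→7, 1→5, 2→4, 3→3, 4→0, 5→1, 6→6, 7→2]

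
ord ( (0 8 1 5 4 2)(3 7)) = 6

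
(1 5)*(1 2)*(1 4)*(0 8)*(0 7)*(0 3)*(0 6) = (0 8 7 3 6)(1 5 2 4)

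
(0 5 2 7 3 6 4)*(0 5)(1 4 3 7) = (1 4 5 2)(3 6)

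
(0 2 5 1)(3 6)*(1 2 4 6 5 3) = (0 4 6 1)(2 3 5)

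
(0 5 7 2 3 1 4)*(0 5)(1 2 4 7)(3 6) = (1 7 4 5)(2 6 3)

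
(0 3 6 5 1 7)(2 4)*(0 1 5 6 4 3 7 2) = (0 7 1 2 3 4)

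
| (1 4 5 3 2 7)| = 6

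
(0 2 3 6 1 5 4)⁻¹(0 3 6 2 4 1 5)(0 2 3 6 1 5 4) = (0 5 4 2 6 1 3)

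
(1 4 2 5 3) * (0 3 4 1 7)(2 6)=(0 3 7)(2 5 4 6)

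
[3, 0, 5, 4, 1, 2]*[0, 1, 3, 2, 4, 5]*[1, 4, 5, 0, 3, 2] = [5, 1, 2, 3, 4, 0]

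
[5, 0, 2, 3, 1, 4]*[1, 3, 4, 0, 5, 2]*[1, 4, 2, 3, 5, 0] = [2, 4, 5, 1, 3, 0]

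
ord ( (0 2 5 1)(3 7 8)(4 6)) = 12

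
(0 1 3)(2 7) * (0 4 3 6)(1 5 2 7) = (0 5 2 1 6)(3 4)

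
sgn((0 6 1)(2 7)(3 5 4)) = -1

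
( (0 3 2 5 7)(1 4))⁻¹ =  (0 7 5 2 3)(1 4)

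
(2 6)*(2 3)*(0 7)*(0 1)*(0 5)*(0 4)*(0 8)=(0 7 1 5 4 8)(2 6 3)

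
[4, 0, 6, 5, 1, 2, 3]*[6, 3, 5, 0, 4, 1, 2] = [4, 6, 2, 1, 3, 5, 0]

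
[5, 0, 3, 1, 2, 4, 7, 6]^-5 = [5, 0, 3, 1, 2, 4, 7, 6]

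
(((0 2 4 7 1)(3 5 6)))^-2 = (0 7 2 1 4)(3 5 6)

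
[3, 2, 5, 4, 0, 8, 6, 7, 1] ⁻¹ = [4, 8, 1, 0, 3, 2, 6, 7, 5] 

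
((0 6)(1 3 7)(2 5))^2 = (1 7 3)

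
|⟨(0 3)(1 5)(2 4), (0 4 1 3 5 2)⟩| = 48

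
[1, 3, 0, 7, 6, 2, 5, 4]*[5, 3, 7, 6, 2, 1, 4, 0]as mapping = [0→3, 1→6, 2→5, 3→0, 4→4, 5→7, 6→1, 7→2]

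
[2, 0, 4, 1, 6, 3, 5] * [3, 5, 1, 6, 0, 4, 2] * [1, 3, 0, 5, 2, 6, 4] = [3, 5, 1, 6, 0, 4, 2]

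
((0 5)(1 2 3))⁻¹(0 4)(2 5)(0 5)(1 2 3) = (0 3)(4 5)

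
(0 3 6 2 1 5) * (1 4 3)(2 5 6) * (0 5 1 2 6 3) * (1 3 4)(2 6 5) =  (0 6 3 5 2 1 4)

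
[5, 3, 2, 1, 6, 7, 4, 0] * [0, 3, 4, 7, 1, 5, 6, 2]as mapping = [0→5, 1→7, 2→4, 3→3, 4→6, 5→2, 6→1, 7→0]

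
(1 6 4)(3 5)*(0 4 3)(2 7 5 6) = (0 4 1 2 7 5)(3 6)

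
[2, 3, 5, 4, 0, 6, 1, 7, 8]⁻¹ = [4, 6, 0, 1, 3, 2, 5, 7, 8]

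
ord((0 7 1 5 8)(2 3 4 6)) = 20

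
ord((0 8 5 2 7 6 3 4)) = 8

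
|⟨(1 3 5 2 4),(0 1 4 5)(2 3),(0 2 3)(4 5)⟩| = 720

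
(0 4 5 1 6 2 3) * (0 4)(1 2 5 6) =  (2 3 4 6 5)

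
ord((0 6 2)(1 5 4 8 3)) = 15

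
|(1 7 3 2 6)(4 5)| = 10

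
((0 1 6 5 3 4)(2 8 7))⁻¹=(0 4 3 5 6 1)(2 7 8)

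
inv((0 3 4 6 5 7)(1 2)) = (0 7 5 6 4 3)(1 2)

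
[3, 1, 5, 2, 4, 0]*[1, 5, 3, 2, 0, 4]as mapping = [0→2, 1→5, 2→4, 3→3, 4→0, 5→1]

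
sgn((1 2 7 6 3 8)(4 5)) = 1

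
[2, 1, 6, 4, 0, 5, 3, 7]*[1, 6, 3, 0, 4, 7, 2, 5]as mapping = [0→3, 1→6, 2→2, 3→4, 4→1, 5→7, 6→0, 7→5]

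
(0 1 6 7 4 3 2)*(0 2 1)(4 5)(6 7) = (1 7 5 4 3)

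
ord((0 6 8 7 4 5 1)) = 7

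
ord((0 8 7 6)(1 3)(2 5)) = 4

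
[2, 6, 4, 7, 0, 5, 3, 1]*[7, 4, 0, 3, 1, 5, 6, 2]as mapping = [0→0, 1→6, 2→1, 3→2, 4→7, 5→5, 6→3, 7→4]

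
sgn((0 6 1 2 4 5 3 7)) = -1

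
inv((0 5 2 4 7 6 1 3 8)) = (0 8 3 1 6 7 4 2 5)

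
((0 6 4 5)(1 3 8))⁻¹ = (0 5 4 6)(1 8 3)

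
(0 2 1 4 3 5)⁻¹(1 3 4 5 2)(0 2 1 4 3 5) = (0 1 4 5 3)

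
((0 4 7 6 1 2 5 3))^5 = (0 2 7 3 1 4 5 6)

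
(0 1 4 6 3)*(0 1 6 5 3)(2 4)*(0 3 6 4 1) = (0 4 5 6 3)(1 2)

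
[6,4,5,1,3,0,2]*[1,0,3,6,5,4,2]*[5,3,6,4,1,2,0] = [6,2,1,5,0,3,4]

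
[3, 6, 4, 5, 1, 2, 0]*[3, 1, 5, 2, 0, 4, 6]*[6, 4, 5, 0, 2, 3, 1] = [5, 1, 6, 2, 4, 3, 0]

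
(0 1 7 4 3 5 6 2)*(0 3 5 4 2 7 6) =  (0 1 6 7 2 3 4 5)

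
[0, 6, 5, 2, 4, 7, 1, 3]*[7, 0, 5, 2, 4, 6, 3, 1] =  [7, 3, 6, 5, 4, 1, 0, 2]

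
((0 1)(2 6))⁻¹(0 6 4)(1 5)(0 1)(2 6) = (0 5)(1 2 4)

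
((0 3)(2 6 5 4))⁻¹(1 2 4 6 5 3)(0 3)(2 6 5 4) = (0 1 6 2 5 4)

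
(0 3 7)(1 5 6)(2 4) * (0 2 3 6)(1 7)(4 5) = (0 6 7 2 5)(1 4 3)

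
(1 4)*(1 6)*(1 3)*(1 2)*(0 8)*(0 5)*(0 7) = (0 8 5 7)(1 4 6 3 2)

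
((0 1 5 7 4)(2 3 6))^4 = (0 4 7 5 1)(2 3 6)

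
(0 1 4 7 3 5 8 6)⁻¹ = (0 6 8 5 3 7 4 1)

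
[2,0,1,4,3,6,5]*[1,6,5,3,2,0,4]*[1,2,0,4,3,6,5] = [6,2,5,0,4,3,1]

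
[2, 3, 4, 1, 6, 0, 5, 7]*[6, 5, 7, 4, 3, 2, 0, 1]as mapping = [0→7, 1→4, 2→3, 3→5, 4→0, 5→6, 6→2, 7→1]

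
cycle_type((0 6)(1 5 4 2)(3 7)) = 2^2.4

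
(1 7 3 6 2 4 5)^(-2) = (1 4 6 7 5 2 3)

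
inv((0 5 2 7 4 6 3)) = (0 3 6 4 7 2 5)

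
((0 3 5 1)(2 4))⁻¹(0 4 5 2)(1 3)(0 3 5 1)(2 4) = (0 5)(1 4 3 2)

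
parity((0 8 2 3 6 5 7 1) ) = odd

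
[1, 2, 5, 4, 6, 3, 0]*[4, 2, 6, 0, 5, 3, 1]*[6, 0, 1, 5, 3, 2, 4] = [1, 4, 5, 2, 0, 6, 3]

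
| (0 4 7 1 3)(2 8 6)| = 15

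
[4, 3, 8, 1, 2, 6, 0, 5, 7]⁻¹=[6, 3, 4, 1, 0, 7, 5, 8, 2]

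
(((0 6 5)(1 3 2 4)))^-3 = (1 3 2 4)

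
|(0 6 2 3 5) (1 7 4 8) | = 20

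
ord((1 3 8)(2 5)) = 6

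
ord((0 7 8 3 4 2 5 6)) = 8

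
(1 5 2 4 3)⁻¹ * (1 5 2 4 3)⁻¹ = (1 4 5 3 2)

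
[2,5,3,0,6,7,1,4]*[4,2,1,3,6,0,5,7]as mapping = [0→1,1→0,2→3,3→4,4→5,5→7,6→2,7→6]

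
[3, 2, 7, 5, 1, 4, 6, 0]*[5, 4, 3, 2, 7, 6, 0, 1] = [2, 3, 1, 6, 4, 7, 0, 5]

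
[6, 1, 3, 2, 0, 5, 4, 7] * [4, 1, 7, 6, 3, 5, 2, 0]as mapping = [0→2, 1→1, 2→6, 3→7, 4→4, 5→5, 6→3, 7→0]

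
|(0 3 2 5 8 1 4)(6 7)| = 14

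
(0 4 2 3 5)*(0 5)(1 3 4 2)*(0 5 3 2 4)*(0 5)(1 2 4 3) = (0 3)(1 4 2 5)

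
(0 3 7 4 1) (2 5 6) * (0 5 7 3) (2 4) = (1 5 6 4) (2 7) 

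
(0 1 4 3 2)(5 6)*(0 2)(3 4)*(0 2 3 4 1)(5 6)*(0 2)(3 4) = (0 2 4 1 3)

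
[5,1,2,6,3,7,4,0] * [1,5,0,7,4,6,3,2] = [6,5,0,3,7,2,4,1]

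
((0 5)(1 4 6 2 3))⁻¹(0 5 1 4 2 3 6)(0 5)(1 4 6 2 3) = (0 4 6 3 1 2 5)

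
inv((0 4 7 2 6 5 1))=(0 1 5 6 2 7 4)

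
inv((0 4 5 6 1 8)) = (0 8 1 6 5 4)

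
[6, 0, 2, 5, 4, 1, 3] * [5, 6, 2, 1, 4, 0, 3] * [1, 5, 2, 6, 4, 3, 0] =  [6, 3, 2, 1, 4, 0, 5]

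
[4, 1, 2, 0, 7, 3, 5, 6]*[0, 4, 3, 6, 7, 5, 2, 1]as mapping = [0→7, 1→4, 2→3, 3→0, 4→1, 5→6, 6→5, 7→2]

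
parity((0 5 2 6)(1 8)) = even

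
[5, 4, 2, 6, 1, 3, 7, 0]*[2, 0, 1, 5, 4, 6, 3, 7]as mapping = [0→6, 1→4, 2→1, 3→3, 4→0, 5→5, 6→7, 7→2]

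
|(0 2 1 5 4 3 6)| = 7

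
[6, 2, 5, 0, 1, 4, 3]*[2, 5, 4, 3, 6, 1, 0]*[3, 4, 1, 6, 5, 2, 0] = [3, 5, 4, 1, 2, 0, 6]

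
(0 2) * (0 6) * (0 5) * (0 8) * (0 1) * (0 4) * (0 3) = (0 2 6 5 8 1 4 3)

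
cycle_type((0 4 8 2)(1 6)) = 2.4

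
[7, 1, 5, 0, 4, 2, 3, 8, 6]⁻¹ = [3, 1, 5, 6, 4, 2, 8, 0, 7]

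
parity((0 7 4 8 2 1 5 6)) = odd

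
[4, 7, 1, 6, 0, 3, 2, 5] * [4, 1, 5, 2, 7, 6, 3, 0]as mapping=[0→7, 1→0, 2→1, 3→3, 4→4, 5→2, 6→5, 7→6]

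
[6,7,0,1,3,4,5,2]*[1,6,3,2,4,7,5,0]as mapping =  [0→5,1→0,2→1,3→6,4→2,5→4,6→7,7→3]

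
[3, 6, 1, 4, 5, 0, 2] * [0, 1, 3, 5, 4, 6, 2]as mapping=[0→5, 1→2, 2→1, 3→4, 4→6, 5→0, 6→3]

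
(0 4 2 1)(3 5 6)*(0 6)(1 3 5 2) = (0 4 1 6 5)(2 3)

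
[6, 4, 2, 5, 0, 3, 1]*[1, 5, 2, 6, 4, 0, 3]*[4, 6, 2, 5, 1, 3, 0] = [5, 1, 2, 4, 6, 0, 3]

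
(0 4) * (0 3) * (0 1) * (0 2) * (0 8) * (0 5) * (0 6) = (0 4 3 1 2 8 5 6) 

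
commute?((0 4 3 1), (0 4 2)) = no:(0 4 3 1) * (0 4 2) = (0 2)(1 4 3), (0 4 2) * (0 4 3 1) = (0 3 1)(2 4)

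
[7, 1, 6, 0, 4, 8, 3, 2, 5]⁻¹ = [3, 1, 7, 6, 4, 8, 2, 0, 5]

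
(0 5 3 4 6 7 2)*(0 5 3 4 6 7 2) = (0 3 6 2 5 4 7)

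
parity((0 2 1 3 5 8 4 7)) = odd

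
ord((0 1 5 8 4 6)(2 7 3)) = 6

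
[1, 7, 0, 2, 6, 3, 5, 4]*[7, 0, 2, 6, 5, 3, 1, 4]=[0, 4, 7, 2, 1, 6, 3, 5]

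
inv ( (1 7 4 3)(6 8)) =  (1 3 4 7)(6 8)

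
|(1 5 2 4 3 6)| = 6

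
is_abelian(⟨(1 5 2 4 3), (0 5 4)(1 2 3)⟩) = no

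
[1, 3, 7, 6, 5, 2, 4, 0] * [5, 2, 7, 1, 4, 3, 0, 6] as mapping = [0→2, 1→1, 2→6, 3→0, 4→3, 5→7, 6→4, 7→5] 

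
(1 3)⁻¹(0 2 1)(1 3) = (0 2 3)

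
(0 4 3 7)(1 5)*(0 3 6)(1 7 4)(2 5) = (0 1 2 5 7 3 4 6)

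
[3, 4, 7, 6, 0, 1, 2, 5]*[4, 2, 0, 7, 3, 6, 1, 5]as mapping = [0→7, 1→3, 2→5, 3→1, 4→4, 5→2, 6→0, 7→6]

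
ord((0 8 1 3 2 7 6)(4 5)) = 14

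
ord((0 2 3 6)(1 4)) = 4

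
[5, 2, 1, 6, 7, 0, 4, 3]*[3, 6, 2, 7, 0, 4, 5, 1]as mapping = [0→4, 1→2, 2→6, 3→5, 4→1, 5→3, 6→0, 7→7]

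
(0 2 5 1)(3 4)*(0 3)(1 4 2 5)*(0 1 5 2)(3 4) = (0 2 5 3)(1 4)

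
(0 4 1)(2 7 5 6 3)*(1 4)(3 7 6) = (0 1)(2 6 7 5 3)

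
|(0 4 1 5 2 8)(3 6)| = 6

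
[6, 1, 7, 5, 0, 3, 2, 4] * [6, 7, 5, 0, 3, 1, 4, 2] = [4, 7, 2, 1, 6, 0, 5, 3]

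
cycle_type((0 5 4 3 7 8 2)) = 7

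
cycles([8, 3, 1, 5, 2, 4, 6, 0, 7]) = (0 8 7)(1 3 5 4 2)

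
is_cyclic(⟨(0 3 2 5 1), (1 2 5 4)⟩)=no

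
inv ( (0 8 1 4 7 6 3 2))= (0 2 3 6 7 4 1 8)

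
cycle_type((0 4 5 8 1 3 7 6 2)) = 9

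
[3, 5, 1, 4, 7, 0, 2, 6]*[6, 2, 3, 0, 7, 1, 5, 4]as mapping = [0→0, 1→1, 2→2, 3→7, 4→4, 5→6, 6→3, 7→5]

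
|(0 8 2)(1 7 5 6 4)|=15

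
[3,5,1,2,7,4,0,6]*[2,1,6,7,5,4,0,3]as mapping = [0→7,1→4,2→1,3→6,4→3,5→5,6→2,7→0]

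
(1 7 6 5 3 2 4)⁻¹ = (1 4 2 3 5 6 7)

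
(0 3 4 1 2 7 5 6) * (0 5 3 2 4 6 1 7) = (0 2)(1 4 7 3 6 5)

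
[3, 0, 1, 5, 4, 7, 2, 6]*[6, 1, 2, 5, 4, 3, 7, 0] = [5, 6, 1, 3, 4, 0, 2, 7]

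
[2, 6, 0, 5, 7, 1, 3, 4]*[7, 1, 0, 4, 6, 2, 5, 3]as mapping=[0→0, 1→5, 2→7, 3→2, 4→3, 5→1, 6→4, 7→6]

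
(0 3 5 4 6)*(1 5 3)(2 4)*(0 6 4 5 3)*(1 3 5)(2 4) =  (0 3)(1 5 4 2)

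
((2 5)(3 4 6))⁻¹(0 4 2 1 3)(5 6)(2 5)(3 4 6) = (0 6 5 1 4)(2 3)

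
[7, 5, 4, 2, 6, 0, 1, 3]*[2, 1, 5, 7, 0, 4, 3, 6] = [6, 4, 0, 5, 3, 2, 1, 7]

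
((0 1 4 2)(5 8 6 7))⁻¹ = (0 2 4 1)(5 7 6 8)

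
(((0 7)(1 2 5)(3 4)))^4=(1 2 5)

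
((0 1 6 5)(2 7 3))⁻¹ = (0 5 6 1)(2 3 7)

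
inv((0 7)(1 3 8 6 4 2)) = (0 7)(1 2 4 6 8 3)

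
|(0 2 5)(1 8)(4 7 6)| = 6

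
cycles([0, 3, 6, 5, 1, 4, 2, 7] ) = (1 3 5 4)(2 6)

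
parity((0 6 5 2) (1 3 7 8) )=even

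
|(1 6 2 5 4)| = 5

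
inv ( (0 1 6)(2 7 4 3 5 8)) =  (0 6 1)(2 8 5 3 4 7)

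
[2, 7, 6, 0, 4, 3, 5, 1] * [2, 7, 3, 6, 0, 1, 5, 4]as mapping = [0→3, 1→4, 2→5, 3→2, 4→0, 5→6, 6→1, 7→7]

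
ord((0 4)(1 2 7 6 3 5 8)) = 14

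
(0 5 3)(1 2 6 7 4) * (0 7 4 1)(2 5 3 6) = (0 3 7 1 5 6 4)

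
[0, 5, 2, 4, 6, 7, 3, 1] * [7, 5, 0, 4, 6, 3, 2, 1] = [7, 3, 0, 6, 2, 1, 4, 5]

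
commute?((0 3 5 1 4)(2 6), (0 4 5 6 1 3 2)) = no:(0 3 5 1 4)(2 6) * (0 4 5 6 1 3 2) = (0 2 1 5 3 6), (0 4 5 6 1 3 2) * (0 3 5 1 4)(2 6) = (1 5 2 3 6 4)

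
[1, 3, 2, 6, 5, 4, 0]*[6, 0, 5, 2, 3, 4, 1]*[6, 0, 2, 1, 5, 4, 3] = [6, 2, 4, 0, 5, 1, 3]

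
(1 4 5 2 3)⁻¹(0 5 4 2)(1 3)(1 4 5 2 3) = (0 2 5 3)(1 4)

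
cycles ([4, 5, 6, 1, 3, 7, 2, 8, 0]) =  (0 4 3 1 5 7 8)(2 6)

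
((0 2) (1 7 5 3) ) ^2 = (1 5) (3 7) 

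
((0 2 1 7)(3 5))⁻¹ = (0 7 1 2)(3 5)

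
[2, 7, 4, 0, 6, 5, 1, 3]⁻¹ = [3, 6, 0, 7, 2, 5, 4, 1]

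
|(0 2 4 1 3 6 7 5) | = 8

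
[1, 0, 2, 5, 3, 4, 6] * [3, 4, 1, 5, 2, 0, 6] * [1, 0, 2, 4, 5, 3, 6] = [5, 4, 0, 1, 3, 2, 6]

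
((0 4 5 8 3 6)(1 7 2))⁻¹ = (0 6 3 8 5 4)(1 2 7)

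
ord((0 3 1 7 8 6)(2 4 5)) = 6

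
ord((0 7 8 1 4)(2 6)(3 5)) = 10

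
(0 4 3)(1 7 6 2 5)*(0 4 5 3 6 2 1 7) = (0 5 7 2 3 4 6 1)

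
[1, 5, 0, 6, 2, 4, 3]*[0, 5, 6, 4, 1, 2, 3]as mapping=[0→5, 1→2, 2→0, 3→3, 4→6, 5→1, 6→4]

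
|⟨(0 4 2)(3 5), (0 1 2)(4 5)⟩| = 720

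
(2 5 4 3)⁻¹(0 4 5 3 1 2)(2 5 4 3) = (0 3 4 2 1 5)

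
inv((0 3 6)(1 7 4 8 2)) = (0 6 3)(1 2 8 4 7)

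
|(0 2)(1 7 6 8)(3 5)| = 4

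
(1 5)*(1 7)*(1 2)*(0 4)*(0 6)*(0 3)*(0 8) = (0 4 6 3 8) (1 5 7 2) 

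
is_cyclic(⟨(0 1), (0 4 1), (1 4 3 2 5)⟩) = no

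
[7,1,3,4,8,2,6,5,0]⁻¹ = [8,1,5,2,3,7,6,0,4]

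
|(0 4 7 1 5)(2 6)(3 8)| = 10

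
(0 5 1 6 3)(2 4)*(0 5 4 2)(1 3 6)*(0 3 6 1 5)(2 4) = (0 2 4 3)(1 5 6)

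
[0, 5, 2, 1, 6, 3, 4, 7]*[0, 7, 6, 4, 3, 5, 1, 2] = [0, 5, 6, 7, 1, 4, 3, 2]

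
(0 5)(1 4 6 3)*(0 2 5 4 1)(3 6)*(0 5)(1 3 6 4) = (0 1 3 5 2)(4 6)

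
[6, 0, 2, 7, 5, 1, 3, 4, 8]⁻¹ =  [1, 5, 2, 6, 7, 4, 0, 3, 8]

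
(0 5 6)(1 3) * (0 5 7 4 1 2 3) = (0 7 4 1)(2 3)(5 6)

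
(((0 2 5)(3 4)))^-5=(0 2 5)(3 4)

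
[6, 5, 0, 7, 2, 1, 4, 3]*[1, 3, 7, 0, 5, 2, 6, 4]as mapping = [0→6, 1→2, 2→1, 3→4, 4→7, 5→3, 6→5, 7→0]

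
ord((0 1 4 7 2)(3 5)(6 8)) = 10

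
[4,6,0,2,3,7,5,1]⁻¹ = [2,7,3,4,0,6,1,5]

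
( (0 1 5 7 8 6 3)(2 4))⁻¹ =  (0 3 6 8 7 5 1)(2 4)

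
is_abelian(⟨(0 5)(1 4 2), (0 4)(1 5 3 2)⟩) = no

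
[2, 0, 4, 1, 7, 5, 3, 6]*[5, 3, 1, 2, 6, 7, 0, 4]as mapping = [0→1, 1→5, 2→6, 3→3, 4→4, 5→7, 6→2, 7→0]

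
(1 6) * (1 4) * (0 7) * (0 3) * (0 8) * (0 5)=(0 7 3 8 5)(1 6 4)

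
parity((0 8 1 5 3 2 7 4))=odd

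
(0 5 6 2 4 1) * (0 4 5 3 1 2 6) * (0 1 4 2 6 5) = (0 3 4 6 5 1 2)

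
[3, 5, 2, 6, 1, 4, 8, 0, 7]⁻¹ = [7, 4, 2, 0, 5, 1, 3, 8, 6]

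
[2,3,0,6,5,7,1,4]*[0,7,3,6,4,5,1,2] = [3,6,0,1,5,2,7,4]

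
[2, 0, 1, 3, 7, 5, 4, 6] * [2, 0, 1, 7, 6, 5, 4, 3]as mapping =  [0→1, 1→2, 2→0, 3→7, 4→3, 5→5, 6→6, 7→4]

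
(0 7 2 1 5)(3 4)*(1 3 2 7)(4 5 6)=(0 1 6 4 2 3 5)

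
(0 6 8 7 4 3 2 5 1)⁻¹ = (0 1 5 2 3 4 7 8 6)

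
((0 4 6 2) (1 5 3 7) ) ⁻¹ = (0 2 6 4) (1 7 3 5) 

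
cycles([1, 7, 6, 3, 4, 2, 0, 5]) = (0 1 7 5 2 6) 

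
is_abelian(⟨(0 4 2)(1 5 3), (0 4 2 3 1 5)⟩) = no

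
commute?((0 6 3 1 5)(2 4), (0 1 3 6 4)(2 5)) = no:(0 6 3 1 5)(2 4)*(0 1 3 6 4)(2 5) = (0 4 5 1 2), (0 1 3 6 4)(2 5)*(0 6 3 1 5)(2 4) = (0 5 4 6 2)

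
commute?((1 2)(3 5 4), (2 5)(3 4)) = no:(1 2)(3 5 4) * (2 5)(3 4) = (1 5 3 2), (2 5)(3 4) * (1 2)(3 5 4) = (1 2 4 5)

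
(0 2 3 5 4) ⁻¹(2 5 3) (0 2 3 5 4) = (3 4 5) 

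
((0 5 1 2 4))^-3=(0 1 4 5 2)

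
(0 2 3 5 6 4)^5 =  (0 4 6 5 3 2)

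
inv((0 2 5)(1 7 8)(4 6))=(0 5 2)(1 8 7)(4 6)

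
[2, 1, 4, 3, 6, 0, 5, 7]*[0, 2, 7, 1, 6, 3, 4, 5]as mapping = [0→7, 1→2, 2→6, 3→1, 4→4, 5→0, 6→3, 7→5]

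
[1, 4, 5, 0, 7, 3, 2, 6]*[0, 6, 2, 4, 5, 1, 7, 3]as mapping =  [0→6, 1→5, 2→1, 3→0, 4→3, 5→4, 6→2, 7→7]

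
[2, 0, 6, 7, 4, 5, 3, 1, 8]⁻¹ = [1, 7, 0, 6, 4, 5, 2, 3, 8]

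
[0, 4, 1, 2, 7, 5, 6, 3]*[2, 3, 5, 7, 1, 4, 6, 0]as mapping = [0→2, 1→1, 2→3, 3→5, 4→0, 5→4, 6→6, 7→7]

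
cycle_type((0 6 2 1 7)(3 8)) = 2.5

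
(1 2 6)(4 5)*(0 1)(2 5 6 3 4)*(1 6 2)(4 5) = (0 6)(1 4 2 3 5)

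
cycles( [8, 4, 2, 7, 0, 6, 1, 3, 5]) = (0 8 5 6 1 4)(3 7)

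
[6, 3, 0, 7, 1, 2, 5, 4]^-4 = [0, 1, 2, 3, 4, 5, 6, 7]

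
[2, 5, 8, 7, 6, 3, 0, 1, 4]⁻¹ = [6, 7, 0, 5, 8, 1, 4, 3, 2]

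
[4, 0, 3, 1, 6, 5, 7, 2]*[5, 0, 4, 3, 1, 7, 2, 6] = [1, 5, 3, 0, 2, 7, 6, 4]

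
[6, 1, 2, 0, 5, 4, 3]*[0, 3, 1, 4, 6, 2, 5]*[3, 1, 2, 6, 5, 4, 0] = [4, 6, 1, 3, 2, 0, 5]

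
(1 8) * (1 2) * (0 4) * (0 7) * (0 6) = (0 4 7 6)(1 8 2)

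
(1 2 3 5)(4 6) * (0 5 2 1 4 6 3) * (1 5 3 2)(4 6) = (0 3 1 5 6 4 2)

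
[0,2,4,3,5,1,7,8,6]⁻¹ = [0,5,1,3,2,4,8,6,7]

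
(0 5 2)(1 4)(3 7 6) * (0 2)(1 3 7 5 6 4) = (0 6 7 4 3 5)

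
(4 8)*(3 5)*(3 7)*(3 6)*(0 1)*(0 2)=(0 1 2)(3 5 7 6)(4 8)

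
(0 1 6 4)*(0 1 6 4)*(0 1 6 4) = (0 4 6 1)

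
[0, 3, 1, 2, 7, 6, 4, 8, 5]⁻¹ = [0, 2, 3, 1, 6, 8, 5, 4, 7]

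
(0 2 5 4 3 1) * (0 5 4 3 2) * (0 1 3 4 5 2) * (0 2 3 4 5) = (0 1 3 4 2)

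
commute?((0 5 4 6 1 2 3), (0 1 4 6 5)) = no:(0 5 4 6 1 2 3) * (0 1 4 6 5) = (1 2 3)(4 5 6), (0 1 4 6 5) * (0 5 4 6 1 2 3) = (0 2 3)(1 6 4)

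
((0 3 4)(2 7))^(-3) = (2 7)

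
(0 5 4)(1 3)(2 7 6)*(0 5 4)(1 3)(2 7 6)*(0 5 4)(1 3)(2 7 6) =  (1 3)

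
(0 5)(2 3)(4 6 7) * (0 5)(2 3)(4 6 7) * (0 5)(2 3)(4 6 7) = (0 5)(2 3)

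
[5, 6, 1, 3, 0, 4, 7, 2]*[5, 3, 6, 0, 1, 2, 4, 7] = [2, 4, 3, 0, 5, 1, 7, 6]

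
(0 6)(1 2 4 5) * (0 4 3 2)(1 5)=(0 6 4 1)(2 3)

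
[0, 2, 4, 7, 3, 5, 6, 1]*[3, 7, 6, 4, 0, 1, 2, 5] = [3, 6, 0, 5, 4, 1, 2, 7]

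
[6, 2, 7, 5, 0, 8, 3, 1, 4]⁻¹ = [4, 7, 1, 6, 8, 3, 0, 2, 5]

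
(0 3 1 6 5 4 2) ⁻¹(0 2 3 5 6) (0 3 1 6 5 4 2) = (0 1 4 5 3) 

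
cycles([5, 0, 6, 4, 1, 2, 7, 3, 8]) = (0 5 2 6 7 3 4 1)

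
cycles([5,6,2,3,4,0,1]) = (0 5)(1 6)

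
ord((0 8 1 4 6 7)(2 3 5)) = 6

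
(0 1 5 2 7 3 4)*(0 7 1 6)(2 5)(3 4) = (0 6)(1 2)(4 7)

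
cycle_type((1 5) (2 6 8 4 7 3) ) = 2.6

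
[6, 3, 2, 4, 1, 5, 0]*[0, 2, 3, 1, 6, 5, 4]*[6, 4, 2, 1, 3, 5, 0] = [3, 4, 1, 0, 2, 5, 6]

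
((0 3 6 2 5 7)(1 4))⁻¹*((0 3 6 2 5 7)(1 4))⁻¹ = (0 5 6)(2 3 7)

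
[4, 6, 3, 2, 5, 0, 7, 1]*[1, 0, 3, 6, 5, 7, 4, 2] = [5, 4, 6, 3, 7, 1, 2, 0]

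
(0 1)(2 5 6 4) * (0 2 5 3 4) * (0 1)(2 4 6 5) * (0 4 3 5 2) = (0 4)(1 3 6)(2 5)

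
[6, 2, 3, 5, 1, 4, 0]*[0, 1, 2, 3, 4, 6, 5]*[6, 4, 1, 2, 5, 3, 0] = [3, 1, 2, 0, 4, 5, 6]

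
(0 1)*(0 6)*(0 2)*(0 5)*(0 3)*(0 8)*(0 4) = (0 1 6 2 5 3 8 4)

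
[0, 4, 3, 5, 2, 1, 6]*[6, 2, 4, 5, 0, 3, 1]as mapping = [0→6, 1→0, 2→5, 3→3, 4→4, 5→2, 6→1]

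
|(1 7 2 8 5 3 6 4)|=8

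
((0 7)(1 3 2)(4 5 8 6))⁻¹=(0 7)(1 2 3)(4 6 8 5)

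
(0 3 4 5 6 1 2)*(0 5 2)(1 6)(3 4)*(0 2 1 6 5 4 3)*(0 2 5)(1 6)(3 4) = (0 4 6)(1 5)(2 3)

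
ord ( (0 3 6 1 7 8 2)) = 7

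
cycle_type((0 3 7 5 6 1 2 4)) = 8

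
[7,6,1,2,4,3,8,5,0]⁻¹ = [8,2,3,5,4,7,1,0,6]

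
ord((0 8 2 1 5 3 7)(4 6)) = 14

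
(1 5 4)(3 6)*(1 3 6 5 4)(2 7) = (1 4 3 5)(2 7)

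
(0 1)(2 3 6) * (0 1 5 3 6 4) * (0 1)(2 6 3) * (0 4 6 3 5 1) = (0 1 4)(2 5)(3 6)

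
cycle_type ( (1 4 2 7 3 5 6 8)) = 8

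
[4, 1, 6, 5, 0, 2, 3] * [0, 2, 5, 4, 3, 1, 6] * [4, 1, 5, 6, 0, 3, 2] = [6, 5, 2, 1, 4, 3, 0]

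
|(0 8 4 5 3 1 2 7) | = 8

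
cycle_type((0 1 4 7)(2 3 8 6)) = 4^2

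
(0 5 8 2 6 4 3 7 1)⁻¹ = (0 1 7 3 4 6 2 8 5)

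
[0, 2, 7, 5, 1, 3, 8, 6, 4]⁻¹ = [0, 4, 1, 5, 8, 3, 7, 2, 6]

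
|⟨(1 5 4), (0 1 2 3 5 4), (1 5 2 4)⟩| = 720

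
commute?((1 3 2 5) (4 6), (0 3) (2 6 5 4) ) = no:(1 3 2 5) (4 6)*(0 3) (2 6 5 4) = (0 3 6 2 4 5 1), (0 3) (2 6 5 4)*(1 3 2 5) (4 6) = (0 2 4 5 6 1 3) 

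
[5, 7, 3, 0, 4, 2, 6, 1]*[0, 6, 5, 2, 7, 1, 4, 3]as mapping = [0→1, 1→3, 2→2, 3→0, 4→7, 5→5, 6→4, 7→6]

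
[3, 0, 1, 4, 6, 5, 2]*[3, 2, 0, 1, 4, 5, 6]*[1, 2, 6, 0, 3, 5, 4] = [2, 0, 6, 3, 4, 5, 1]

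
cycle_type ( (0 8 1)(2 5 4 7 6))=3.5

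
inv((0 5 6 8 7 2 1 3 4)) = (0 4 3 1 2 7 8 6 5)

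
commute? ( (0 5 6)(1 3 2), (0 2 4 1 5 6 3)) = no: (0 5 6)(1 3 2) * (0 2 4 1 5 6 3) = (0 6 2 5 3 4 1), (0 2 4 1 5 6 3) * (0 5 6)(1 3 2) = (0 1 6 2 4 3 5)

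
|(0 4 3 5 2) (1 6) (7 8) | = 10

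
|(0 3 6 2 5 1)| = 6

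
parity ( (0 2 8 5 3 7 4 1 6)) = even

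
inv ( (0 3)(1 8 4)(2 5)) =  (0 3)(1 4 8)(2 5)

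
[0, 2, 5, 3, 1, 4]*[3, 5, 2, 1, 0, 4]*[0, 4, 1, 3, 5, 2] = [3, 1, 5, 4, 2, 0] 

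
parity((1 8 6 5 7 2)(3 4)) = even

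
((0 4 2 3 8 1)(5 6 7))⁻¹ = (0 1 8 3 2 4)(5 7 6)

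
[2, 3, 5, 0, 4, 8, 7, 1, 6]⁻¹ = [3, 7, 0, 1, 4, 2, 8, 6, 5]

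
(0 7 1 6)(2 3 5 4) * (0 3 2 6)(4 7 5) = (0 5 7 1)(3 4 6)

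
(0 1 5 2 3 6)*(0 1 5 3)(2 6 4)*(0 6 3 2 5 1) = (0 1 2 6)(3 4 5)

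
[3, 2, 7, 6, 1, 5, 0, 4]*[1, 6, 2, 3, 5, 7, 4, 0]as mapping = [0→3, 1→2, 2→0, 3→4, 4→6, 5→7, 6→1, 7→5]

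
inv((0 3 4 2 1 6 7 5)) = (0 5 7 6 1 2 4 3)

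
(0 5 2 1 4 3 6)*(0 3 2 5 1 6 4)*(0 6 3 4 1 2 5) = (0 2 3 1 6 4 5) 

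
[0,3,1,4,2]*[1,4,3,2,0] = [1,2,4,0,3]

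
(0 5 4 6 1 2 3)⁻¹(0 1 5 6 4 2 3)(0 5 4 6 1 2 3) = (0 5 2 4 1 6 3)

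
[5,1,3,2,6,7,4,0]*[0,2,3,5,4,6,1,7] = [6,2,5,3,1,7,4,0]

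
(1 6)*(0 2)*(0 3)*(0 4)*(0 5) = (0 2 3 4 5) (1 6) 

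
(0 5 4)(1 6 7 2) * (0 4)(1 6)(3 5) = (0 3 5)(2 6 7)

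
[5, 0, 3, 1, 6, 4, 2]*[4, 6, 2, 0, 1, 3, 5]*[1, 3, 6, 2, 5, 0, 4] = [2, 5, 1, 4, 0, 3, 6]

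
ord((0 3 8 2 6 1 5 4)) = 8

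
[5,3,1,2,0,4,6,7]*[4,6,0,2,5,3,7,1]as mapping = [0→3,1→2,2→6,3→0,4→4,5→5,6→7,7→1]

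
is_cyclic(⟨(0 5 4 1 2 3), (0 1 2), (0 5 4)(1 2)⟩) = no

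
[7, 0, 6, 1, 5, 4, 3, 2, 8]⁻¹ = [1, 3, 7, 6, 5, 4, 2, 0, 8]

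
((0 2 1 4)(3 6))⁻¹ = (0 4 1 2)(3 6)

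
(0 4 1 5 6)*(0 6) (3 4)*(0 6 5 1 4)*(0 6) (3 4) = (0 4 3 6 5) 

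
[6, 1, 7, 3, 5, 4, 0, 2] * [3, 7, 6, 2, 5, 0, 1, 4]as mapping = [0→1, 1→7, 2→4, 3→2, 4→0, 5→5, 6→3, 7→6]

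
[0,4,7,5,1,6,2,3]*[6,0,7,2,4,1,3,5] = [6,4,5,1,0,3,7,2]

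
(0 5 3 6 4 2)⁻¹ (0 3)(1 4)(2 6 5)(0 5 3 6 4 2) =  (0 4 3)(1 2)(5 6)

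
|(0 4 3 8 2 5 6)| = 7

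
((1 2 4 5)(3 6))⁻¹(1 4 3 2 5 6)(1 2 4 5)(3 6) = (1 3 2 5 6 4)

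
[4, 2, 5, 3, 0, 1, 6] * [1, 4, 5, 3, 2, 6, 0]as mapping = [0→2, 1→5, 2→6, 3→3, 4→1, 5→4, 6→0]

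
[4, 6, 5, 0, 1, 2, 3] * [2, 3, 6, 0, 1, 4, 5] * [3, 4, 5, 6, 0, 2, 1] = [4, 2, 0, 5, 6, 1, 3]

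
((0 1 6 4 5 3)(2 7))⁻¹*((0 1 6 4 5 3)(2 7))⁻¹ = (0 5 6)(1 3 4)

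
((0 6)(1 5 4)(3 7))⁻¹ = (0 6)(1 4 5)(3 7)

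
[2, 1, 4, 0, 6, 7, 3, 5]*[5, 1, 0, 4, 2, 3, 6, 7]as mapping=[0→0, 1→1, 2→2, 3→5, 4→6, 5→7, 6→4, 7→3]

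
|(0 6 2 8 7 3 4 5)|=8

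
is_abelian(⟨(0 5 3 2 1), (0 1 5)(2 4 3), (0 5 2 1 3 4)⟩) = no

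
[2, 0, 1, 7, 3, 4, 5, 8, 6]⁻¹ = [1, 2, 0, 4, 5, 6, 8, 3, 7]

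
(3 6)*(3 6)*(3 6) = (3 6)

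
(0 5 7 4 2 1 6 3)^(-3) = (0 1 7 3 2 5 6 4)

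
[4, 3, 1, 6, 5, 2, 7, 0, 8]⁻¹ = [7, 2, 5, 1, 0, 4, 3, 6, 8]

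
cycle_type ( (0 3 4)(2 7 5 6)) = 3.4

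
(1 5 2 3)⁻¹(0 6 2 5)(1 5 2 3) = (0 6 3 2)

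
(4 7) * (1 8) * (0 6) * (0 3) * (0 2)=(0 6 3 2)(1 8)(4 7)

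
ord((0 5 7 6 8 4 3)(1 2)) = 14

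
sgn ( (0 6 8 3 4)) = 1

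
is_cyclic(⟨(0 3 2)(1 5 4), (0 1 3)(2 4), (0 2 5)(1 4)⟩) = no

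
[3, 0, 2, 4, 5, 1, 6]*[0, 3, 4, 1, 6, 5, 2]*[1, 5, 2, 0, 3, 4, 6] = [5, 1, 3, 6, 4, 0, 2]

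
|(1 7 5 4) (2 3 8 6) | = 4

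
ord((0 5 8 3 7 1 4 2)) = 8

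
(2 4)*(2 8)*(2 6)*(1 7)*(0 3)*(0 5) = (0 3 5)(1 7)(2 4 8 6)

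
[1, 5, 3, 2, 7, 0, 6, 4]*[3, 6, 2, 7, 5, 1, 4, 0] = [6, 1, 7, 2, 0, 3, 4, 5]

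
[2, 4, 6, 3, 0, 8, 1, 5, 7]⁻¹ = [4, 6, 0, 3, 1, 7, 2, 8, 5]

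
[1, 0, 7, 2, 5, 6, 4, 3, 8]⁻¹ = [1, 0, 3, 7, 6, 4, 5, 2, 8]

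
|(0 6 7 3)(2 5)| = 4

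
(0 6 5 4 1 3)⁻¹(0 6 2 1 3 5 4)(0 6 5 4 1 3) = (0 4 1 6 5 2 3)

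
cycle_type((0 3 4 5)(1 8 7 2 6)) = 4.5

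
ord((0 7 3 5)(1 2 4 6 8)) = 20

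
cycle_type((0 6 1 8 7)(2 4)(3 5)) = 2^2.5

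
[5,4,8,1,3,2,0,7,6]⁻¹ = [6,3,5,4,1,0,8,7,2]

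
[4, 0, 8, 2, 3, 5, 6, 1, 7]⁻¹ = [1, 7, 3, 4, 0, 5, 6, 8, 2]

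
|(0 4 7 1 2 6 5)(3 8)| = 14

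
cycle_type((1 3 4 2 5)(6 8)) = 2.5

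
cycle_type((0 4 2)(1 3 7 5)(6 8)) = 2.3.4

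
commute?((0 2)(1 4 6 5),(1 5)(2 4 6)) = no:(0 2)(1 4 6 5)*(1 5)(2 4 6) = (0 4 2)(1 6),(1 5)(2 4 6)*(0 2)(1 4 6 5) = (0 2 6)(4 5)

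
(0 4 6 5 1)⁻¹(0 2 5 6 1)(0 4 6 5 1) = (0 4 2 1 5)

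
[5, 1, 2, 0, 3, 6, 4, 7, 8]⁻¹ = [3, 1, 2, 4, 6, 0, 5, 7, 8]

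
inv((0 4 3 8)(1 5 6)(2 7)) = (0 8 3 4)(1 6 5)(2 7)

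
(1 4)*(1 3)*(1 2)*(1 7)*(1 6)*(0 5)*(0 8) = (0 5 8)(1 4 3 2 7 6)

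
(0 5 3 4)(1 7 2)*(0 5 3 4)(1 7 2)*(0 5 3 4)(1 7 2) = (0 4 3 5)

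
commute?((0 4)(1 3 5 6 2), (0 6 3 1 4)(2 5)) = no:(0 4)(1 3 5 6 2) * (0 6 3 1 4)(2 5) = (2 4 6 5 3), (0 6 3 1 4)(2 5) * (0 4)(1 3 5 6 2) = (0 2 6 5 1)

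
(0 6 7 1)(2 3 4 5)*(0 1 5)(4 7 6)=(0 4)(2 3 7 5)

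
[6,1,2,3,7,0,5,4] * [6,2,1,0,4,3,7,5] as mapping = [0→7,1→2,2→1,3→0,4→5,5→6,6→3,7→4] 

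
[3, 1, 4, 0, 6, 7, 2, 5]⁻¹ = [3, 1, 6, 0, 2, 7, 4, 5]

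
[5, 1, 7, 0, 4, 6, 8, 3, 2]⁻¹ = [3, 1, 8, 7, 4, 0, 5, 2, 6]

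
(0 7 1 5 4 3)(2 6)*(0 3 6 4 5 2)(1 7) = (0 1 2 4 6)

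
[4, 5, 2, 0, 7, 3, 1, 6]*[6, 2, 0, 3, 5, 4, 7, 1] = [5, 4, 0, 6, 1, 3, 2, 7] 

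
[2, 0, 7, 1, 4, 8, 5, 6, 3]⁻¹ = [1, 3, 0, 8, 4, 6, 7, 2, 5]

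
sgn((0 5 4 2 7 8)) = -1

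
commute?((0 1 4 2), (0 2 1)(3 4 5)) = no:(0 1 4 2)*(0 2 1)(3 4 5) = (1 5 3 4), (0 2 1)(3 4 5)*(0 1 4 2) = (2 4 5 3)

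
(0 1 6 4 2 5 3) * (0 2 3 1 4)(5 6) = (0 4 3 2 6)(1 5)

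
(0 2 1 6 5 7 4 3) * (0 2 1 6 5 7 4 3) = (0 1 5 4)(2 6 7 3)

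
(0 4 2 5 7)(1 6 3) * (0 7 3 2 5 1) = (0 4 5 3)(1 6 2)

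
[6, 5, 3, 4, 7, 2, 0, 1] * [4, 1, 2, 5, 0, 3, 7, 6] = [7, 3, 5, 0, 6, 2, 4, 1]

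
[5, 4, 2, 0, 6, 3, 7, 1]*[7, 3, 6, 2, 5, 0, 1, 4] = [0, 5, 6, 7, 1, 2, 4, 3] 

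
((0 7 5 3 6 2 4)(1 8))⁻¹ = (0 4 2 6 3 5 7)(1 8)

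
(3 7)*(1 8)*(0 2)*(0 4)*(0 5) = (0 2 4 5)(1 8)(3 7)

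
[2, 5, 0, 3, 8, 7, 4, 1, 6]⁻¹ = [2, 7, 0, 3, 6, 1, 8, 5, 4]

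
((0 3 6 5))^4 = ()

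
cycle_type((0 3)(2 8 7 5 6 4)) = 2.6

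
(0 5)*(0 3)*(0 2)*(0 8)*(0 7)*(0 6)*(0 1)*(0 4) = (0 5 3 2 8 7 6 1 4)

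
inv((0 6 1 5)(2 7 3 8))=(0 5 1 6)(2 8 3 7)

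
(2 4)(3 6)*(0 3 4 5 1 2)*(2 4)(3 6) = (0 6 2 5 1 4)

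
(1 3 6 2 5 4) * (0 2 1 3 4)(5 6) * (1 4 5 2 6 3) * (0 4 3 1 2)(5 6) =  (0 5 4 2 1 6 3)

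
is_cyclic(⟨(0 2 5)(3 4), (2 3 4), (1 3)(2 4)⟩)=no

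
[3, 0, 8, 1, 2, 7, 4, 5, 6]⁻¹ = [1, 3, 4, 0, 6, 7, 8, 5, 2]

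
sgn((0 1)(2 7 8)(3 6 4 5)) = 1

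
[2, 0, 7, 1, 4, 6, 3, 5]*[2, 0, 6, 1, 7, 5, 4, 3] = [6, 2, 3, 0, 7, 4, 1, 5]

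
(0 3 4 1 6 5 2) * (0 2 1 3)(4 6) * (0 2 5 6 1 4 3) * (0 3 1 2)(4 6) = (2 5 6 4 3)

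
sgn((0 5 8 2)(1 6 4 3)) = 1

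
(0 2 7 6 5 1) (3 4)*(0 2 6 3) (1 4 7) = (0 6 5 4) (1 2) (3 7) 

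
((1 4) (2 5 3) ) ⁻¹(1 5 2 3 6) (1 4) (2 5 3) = (2 6 4 3 5) 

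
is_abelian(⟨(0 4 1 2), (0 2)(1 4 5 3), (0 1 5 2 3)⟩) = no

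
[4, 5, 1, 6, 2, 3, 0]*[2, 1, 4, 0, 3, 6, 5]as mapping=[0→3, 1→6, 2→1, 3→5, 4→4, 5→0, 6→2]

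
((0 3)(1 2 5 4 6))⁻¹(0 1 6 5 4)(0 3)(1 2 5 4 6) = (1 4 6 3 2)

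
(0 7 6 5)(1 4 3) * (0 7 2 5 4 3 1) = (0 2 5 7 6 4 1 3)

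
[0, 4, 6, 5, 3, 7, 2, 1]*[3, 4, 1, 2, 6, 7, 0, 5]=[3, 6, 0, 7, 2, 5, 1, 4]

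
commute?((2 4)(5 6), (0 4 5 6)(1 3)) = no:(2 4)(5 6)*(0 4 5 6)(1 3) = (0 4 2 5)(1 3), (0 4 5 6)(1 3)*(2 4)(5 6) = (0 2 4 6)(1 3)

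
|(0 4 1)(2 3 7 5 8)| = 15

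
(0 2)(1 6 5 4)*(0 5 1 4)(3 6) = (0 2 5)(1 3 6)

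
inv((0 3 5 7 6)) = (0 6 7 5 3)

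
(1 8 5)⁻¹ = (1 5 8)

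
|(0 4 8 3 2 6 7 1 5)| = 9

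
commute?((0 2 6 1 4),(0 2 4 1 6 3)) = no:(0 2 6 1 4)*(0 2 4 1 6 3) = (0 4 2 3),(0 2 4 1 6 3)*(0 2 6 1 4) = (0 6 3 2)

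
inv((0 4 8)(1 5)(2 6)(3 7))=(0 8 4)(1 5)(2 6)(3 7)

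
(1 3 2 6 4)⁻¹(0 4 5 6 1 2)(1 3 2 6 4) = (0 1 5 4 3 6)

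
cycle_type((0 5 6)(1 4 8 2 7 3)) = 3.6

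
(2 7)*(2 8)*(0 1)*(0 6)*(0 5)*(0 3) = (0 1 6 5 3)(2 7 8)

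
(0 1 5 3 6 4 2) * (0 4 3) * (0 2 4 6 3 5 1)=(2 6 5)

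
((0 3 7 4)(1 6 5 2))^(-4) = ()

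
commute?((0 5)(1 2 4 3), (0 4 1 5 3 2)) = no:(0 5)(1 2 4 3) * (0 4 1 5 3 2) = (0 3 5 4 2 1), (0 4 1 5 3 2) * (0 5)(1 2 4 3) = (0 3 4 2 5 1)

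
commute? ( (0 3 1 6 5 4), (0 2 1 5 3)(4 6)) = no: (0 3 1 6 5 4)*(0 2 1 5 3)(4 6) = (1 4 2)(3 5 6), (0 2 1 5 3)(4 6)*(0 3 1 6 5 4) = (0 2 6)(1 4 5)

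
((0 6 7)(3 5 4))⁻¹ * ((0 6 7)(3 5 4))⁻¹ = (0 6 7)(3 5 4)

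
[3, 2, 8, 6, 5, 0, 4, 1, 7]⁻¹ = [5, 7, 1, 0, 6, 4, 3, 8, 2]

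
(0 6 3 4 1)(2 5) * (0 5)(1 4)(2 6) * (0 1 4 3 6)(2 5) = (0 5)(1 2)(3 4)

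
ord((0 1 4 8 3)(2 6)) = 10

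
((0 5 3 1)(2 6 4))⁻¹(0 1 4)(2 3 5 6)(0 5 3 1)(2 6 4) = (0 2 5)(1 3 4 6)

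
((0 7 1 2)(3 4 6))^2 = (0 1)(2 7)(3 6 4)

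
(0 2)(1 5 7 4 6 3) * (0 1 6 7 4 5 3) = (0 2 1 3 6)(4 7 5)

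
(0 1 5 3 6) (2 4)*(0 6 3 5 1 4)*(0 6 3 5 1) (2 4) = (0 2 6 3 5 1) 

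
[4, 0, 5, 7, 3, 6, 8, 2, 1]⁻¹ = [1, 8, 7, 4, 0, 2, 5, 3, 6]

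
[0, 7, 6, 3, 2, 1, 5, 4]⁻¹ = [0, 5, 4, 3, 7, 6, 2, 1]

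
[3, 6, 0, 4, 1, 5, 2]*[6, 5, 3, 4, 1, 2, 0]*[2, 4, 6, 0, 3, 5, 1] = [3, 2, 1, 4, 5, 6, 0]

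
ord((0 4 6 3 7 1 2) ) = 7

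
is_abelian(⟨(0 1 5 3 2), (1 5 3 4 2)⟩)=no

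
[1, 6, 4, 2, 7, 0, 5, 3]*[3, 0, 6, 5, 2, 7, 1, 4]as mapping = [0→0, 1→1, 2→2, 3→6, 4→4, 5→3, 6→7, 7→5]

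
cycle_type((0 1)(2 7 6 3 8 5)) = 2.6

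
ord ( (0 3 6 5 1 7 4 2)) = 8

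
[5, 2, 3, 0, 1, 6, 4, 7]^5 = [2, 6, 4, 1, 5, 3, 0, 7]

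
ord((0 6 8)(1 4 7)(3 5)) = 6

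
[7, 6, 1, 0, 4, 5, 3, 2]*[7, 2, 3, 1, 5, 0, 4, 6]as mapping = [0→6, 1→4, 2→2, 3→7, 4→5, 5→0, 6→1, 7→3]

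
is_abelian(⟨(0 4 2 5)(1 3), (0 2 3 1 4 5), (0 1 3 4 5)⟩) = no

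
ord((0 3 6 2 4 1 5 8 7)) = 9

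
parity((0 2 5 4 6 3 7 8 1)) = even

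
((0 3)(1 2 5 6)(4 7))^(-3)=(0 3)(1 2 5 6)(4 7)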